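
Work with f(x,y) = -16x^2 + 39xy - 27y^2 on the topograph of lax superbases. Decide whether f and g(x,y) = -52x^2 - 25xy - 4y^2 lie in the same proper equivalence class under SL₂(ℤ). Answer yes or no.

D₁ = -207, D₂ = -207
f is negative-definite; reduce −f:
−f: translate: b→-7 (≡-39 mod 32), so (16,-39,27)→(16,-7,4)
−f: flip: (16,-7,4)→(4,7,16)
−f: translate: b→-1 (≡7 mod 8), so (4,7,16)→(4,-1,13)
−f: reduced (well bottom): (4,-1,13) with a≤c, −a<b≤a
flip sign back: reduced form of f is (-4,1,-13)
g is negative-definite; reduce −g:
−g: flip: (52,25,4)→(4,-25,52)
−g: translate: b→-1 (≡-25 mod 8), so (4,-25,52)→(4,-1,13)
−g: reduced (well bottom): (4,-1,13) with a≤c, −a<b≤a
flip sign back: reduced form of g is (-4,1,-13)
reduced forms (-4, 1, -13) vs (-4, 1, -13) ⇒ equivalent

yes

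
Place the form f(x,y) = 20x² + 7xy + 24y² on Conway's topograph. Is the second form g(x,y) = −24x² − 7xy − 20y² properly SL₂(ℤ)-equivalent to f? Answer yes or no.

D₁ = -1871, D₂ = -1871
f: reduced (well bottom): (20,7,24) with a≤c, −a<b≤a
g is negative-definite; reduce −g:
−g: flip: (24,7,20)→(20,-7,24)
−g: reduced (well bottom): (20,-7,24) with a≤c, −a<b≤a
flip sign back: reduced form of g is (-20,7,-24)
reduced forms (20, 7, 24) vs (-20, 7, -24) ⇒ inequivalent

no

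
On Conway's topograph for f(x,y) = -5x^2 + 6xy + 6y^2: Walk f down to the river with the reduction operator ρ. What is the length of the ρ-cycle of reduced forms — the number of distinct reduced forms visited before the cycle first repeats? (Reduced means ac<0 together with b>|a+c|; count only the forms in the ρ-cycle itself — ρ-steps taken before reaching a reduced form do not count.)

D = 156, ⌊√D⌋ = 12
river: ρ → (6,6,-5)
river: ρ → (-5,4,7)
river: ρ → (7,10,-2)
river: ρ → (-2,10,7)
river: ρ → (7,4,-5)
river: ρ → (-5,6,6)
ρ-cycle length = 6 (tail of 0 descent steps not counted)

6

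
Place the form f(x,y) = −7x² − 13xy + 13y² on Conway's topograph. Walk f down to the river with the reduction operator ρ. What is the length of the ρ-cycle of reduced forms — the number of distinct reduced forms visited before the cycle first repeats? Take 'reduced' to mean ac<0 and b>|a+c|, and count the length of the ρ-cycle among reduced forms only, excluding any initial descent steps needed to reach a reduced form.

D = 533, ⌊√D⌋ = 23
descent: ρ → (13,13,-7)  [lands on river]
river: ρ → (-7,15,11)
river: ρ → (11,7,-11)
river: ρ → (-11,15,7)
river: ρ → (7,13,-13)
river: ρ → (-13,13,7)
river: ρ → (7,15,-11)
river: ρ → (-11,7,11)
river: ρ → (11,15,-7)
river: ρ → (-7,13,13)
ρ-cycle length = 10 (tail of 1 descent step not counted)

10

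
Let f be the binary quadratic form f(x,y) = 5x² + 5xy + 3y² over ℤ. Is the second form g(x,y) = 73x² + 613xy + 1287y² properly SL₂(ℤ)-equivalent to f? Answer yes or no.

D₁ = -35, D₂ = -35
f: flip: (5,5,3)→(3,-5,5)
f: translate: b→1 (≡-5 mod 6), so (3,-5,5)→(3,1,3)
f: reduced (well bottom): (3,1,3) with a≤c, −a<b≤a
g: translate: b→29 (≡613 mod 146), so (73,613,1287)→(73,29,3)
g: flip: (73,29,3)→(3,-29,73)
g: translate: b→1 (≡-29 mod 6), so (3,-29,73)→(3,1,3)
g: reduced (well bottom): (3,1,3) with a≤c, −a<b≤a
reduced forms (3, 1, 3) vs (3, 1, 3) ⇒ equivalent

yes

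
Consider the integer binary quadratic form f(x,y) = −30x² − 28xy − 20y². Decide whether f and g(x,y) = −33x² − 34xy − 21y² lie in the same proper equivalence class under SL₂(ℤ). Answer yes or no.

D₁ = -1616, D₂ = -1616
f is negative-definite; reduce −f:
−f: flip: (30,28,20)→(20,-28,30)
−f: translate: b→12 (≡-28 mod 40), so (20,-28,30)→(20,12,22)
−f: reduced (well bottom): (20,12,22) with a≤c, −a<b≤a
flip sign back: reduced form of f is (-20,-12,-22)
g is negative-definite; reduce −g:
−g: translate: b→-32 (≡34 mod 66), so (33,34,21)→(33,-32,20)
−g: flip: (33,-32,20)→(20,32,33)
−g: translate: b→-8 (≡32 mod 40), so (20,32,33)→(20,-8,21)
−g: reduced (well bottom): (20,-8,21) with a≤c, −a<b≤a
flip sign back: reduced form of g is (-20,8,-21)
reduced forms (-20, -12, -22) vs (-20, 8, -21) ⇒ inequivalent

no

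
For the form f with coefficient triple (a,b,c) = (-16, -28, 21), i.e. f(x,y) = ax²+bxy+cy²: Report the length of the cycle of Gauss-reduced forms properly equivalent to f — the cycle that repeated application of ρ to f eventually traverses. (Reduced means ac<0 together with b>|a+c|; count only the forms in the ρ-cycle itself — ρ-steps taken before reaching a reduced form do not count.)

D = 2128, ⌊√D⌋ = 46
descent: ρ → (21,28,-16)  [lands on river]
river: ρ → (-16,36,13)
river: ρ → (13,42,-7)
river: ρ → (-7,42,13)
river: ρ → (13,36,-16)
river: ρ → (-16,28,21)
river: ρ → (21,14,-23)
river: ρ → (-23,32,12)
river: ρ → (12,40,-11)
river: ρ → (-11,26,33)
river: ρ → (33,40,-4)
river: ρ → (-4,40,33)
river: ρ → (33,26,-11)
river: ρ → (-11,40,12)
river: ρ → (12,32,-23)
river: ρ → (-23,14,21)
ρ-cycle length = 16 (tail of 1 descent step not counted)

16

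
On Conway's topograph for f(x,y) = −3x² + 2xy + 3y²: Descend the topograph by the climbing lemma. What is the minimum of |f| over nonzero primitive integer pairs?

river: ρ → (3,4,-2)
river: ρ → (-2,4,3)
river: ρ → (3,2,-3)
river: ρ → (-3,4,2)
river: ρ → (2,4,-3)
river: ρ → (-3,2,3)
closes: descent 0, river 6
min |a| on river = 2

2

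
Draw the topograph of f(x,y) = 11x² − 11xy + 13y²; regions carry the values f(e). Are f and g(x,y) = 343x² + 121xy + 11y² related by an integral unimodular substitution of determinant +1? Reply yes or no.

D₁ = -451, D₂ = -451
f: translate: b→11 (≡-11 mod 22), so (11,-11,13)→(11,11,13)
f: reduced (well bottom): (11,11,13) with a≤c, −a<b≤a
g: flip: (343,121,11)→(11,-121,343)
g: translate: b→11 (≡-121 mod 22), so (11,-121,343)→(11,11,13)
g: reduced (well bottom): (11,11,13) with a≤c, −a<b≤a
reduced forms (11, 11, 13) vs (11, 11, 13) ⇒ equivalent

yes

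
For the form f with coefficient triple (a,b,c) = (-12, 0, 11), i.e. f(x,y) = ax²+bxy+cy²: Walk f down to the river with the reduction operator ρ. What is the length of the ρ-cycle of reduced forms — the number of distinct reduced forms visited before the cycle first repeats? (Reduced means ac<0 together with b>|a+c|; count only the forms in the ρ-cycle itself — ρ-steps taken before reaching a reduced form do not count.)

D = 528, ⌊√D⌋ = 22
descent: ρ → (11,22,-1)  [lands on river]
river: ρ → (-1,22,11)
ρ-cycle length = 2 (tail of 1 descent step not counted)

2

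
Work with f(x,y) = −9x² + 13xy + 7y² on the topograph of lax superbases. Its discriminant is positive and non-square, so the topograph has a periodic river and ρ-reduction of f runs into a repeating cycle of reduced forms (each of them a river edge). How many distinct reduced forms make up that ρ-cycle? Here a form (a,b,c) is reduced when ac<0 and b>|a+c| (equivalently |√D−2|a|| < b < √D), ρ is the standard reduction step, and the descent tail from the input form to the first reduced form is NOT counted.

D = 421, ⌊√D⌋ = 20
river: ρ → (7,15,-7)
river: ρ → (-7,13,9)
river: ρ → (9,5,-11)
river: ρ → (-11,17,3)
river: ρ → (3,19,-5)
river: ρ → (-5,11,15)
river: ρ → (15,19,-1)
river: ρ → (-1,19,15)
river: ρ → (15,11,-5)
river: ρ → (-5,19,3)
river: ρ → (3,17,-11)
river: ρ → (-11,5,9)
river: ρ → (9,13,-7)
river: ρ → (-7,15,7)
river: ρ → (7,13,-9)
river: ρ → (-9,5,11)
river: ρ → (11,17,-3)
river: ρ → (-3,19,5)
river: ρ → (5,11,-15)
river: ρ → (-15,19,1)
river: ρ → (1,19,-15)
river: ρ → (-15,11,5)
river: ρ → (5,19,-3)
river: ρ → (-3,17,11)
river: ρ → (11,5,-9)
river: ρ → (-9,13,7)
ρ-cycle length = 26 (tail of 0 descent steps not counted)

26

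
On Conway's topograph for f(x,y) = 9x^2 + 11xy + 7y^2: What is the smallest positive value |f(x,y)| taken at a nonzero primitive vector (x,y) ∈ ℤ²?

translate: b→-7 (≡11 mod 18), so (9,11,7)→(9,-7,5)
flip: (9,-7,5)→(5,7,9)
translate: b→-3 (≡7 mod 10), so (5,7,9)→(5,-3,7)
reduced (well bottom): (5,-3,7) with a≤c, −a<b≤a
well minimum = a = 5

5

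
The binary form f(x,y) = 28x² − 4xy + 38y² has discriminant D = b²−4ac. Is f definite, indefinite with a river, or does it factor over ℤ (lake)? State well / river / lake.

D = b²−4ac = (-4)² − 4·28·38 = -4240
D < 0 ⇒ definite ⇒ every region one sign ⇒ single well

well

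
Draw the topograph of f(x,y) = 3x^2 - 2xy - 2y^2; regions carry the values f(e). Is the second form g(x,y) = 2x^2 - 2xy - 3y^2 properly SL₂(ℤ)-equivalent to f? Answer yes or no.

D₁ = 28, D₂ = 28
river cycle of f (length 4): (-2, 2, 3), (3, 4, -1), (-1, 4, 3), (3, 2, -2)
river cycle of g (length 4): (-3, 2, 2), (2, 2, -3), (-3, 4, 1), (1, 4, -3)
cycles differ ⇒ inequivalent

no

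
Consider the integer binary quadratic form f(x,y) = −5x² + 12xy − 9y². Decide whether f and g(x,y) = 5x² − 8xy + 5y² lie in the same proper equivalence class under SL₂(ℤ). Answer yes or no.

D₁ = -36, D₂ = -36
f is negative-definite; reduce −f:
−f: translate: b→-2 (≡-12 mod 10), so (5,-12,9)→(5,-2,2)
−f: flip: (5,-2,2)→(2,2,5)
−f: reduced (well bottom): (2,2,5) with a≤c, −a<b≤a
flip sign back: reduced form of f is (-2,-2,-5)
g: translate: b→2 (≡-8 mod 10), so (5,-8,5)→(5,2,2)
g: flip: (5,2,2)→(2,-2,5)
g: translate: b→2 (≡-2 mod 4), so (2,-2,5)→(2,2,5)
g: reduced (well bottom): (2,2,5) with a≤c, −a<b≤a
reduced forms (-2, -2, -5) vs (2, 2, 5) ⇒ inequivalent

no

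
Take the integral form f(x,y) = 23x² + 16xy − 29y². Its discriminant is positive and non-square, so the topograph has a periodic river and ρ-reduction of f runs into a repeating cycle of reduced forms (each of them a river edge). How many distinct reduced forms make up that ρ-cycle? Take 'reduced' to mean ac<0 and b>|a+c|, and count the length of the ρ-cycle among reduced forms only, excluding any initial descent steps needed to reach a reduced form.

D = 2924, ⌊√D⌋ = 54
river: ρ → (-29,42,10)
river: ρ → (10,38,-37)
river: ρ → (-37,36,11)
river: ρ → (11,52,-5)
river: ρ → (-5,48,31)
river: ρ → (31,14,-22)
river: ρ → (-22,30,23)
river: ρ → (23,16,-29)
ρ-cycle length = 8 (tail of 0 descent steps not counted)

8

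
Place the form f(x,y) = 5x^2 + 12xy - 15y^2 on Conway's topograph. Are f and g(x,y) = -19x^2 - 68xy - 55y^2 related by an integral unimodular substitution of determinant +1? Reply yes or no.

D₁ = 444, D₂ = 444
river cycle of f (length 6): (-15, 18, 2), (2, 18, -15), (-15, 12, 5), (5, 18, -6), (-6, 18, 5), (5, 12, -15)
river cycle of g (length 6): (-6, 18, 5), (5, 12, -15), (-15, 18, 2), (2, 18, -15), (-15, 12, 5), (5, 18, -6)
cycles coincide ⇒ equivalent

yes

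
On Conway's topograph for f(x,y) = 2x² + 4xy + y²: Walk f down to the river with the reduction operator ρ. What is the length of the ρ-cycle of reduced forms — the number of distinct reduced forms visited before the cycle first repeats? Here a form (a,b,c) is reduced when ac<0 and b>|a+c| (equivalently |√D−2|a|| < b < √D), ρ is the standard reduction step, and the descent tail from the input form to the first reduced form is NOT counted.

D = 8, ⌊√D⌋ = 2
descent: ρ → (1,2,-1)  [lands on river]
river: ρ → (-1,2,1)
ρ-cycle length = 2 (tail of 1 descent step not counted)

2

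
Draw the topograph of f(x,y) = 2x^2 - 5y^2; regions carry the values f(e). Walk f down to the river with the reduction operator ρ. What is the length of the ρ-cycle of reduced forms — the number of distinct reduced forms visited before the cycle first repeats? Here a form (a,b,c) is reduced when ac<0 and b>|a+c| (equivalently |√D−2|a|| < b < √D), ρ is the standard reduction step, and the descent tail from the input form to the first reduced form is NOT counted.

D = 40, ⌊√D⌋ = 6
descent: ρ → (-5,0,2)
descent: ρ → (2,4,-3)  [lands on river]
river: ρ → (-3,2,3)
river: ρ → (3,4,-2)
river: ρ → (-2,4,3)
river: ρ → (3,2,-3)
river: ρ → (-3,4,2)
ρ-cycle length = 6 (tail of 2 descent steps not counted)

6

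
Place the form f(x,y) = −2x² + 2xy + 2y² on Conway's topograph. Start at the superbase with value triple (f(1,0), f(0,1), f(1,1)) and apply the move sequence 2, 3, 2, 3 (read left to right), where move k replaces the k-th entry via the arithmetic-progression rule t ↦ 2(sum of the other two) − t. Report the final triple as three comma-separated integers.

start (-2,2,2) = (f(1,0),f(0,1),f(1,1))
replace slot 2: 2·((-2)+2) − 2 = -2 → (-2,-2,2)
replace slot 3: 2·((-2)+(-2)) − 2 = -10 → (-2,-2,-10)
replace slot 2: 2·((-2)+(-10)) − (-2) = -22 → (-2,-22,-10)
replace slot 3: 2·((-2)+(-22)) − (-10) = -38 → (-2,-22,-38)

-2,-22,-38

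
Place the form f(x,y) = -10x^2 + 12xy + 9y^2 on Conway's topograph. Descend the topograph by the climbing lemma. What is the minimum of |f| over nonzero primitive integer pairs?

river: ρ → (9,6,-13)
river: ρ → (-13,20,2)
river: ρ → (2,20,-13)
river: ρ → (-13,6,9)
river: ρ → (9,12,-10)
river: ρ → (-10,8,11)
river: ρ → (11,14,-7)
river: ρ → (-7,14,11)
river: ρ → (11,8,-10)
river: ρ → (-10,12,9)
closes: descent 0, river 10
min |a| on river = 2

2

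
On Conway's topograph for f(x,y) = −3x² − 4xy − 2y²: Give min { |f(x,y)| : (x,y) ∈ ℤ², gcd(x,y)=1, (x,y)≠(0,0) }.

translate: b→-2 (≡4 mod 6), so (3,4,2)→(3,-2,1)
flip: (3,-2,1)→(1,2,3)
translate: b→0 (≡2 mod 2), so (1,2,3)→(1,0,2)
reduced (well bottom): (1,0,2) with a≤c, −a<b≤a
well minimum |f| = |-1| = 1 (negative-definite)

1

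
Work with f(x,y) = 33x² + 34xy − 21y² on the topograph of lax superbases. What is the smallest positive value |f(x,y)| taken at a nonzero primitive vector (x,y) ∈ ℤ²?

river: ρ → (-21,50,17)
river: ρ → (17,52,-18)
river: ρ → (-18,56,11)
river: ρ → (11,54,-23)
river: ρ → (-23,38,27)
river: ρ → (27,16,-34)
river: ρ → (-34,52,9)
river: ρ → (9,56,-22)
river: ρ → (-22,32,33)
river: ρ → (33,34,-21)
closes: descent 0, river 10
min |a| on river = 9

9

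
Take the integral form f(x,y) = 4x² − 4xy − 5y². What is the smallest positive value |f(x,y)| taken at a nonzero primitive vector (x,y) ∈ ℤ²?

descent: ρ → (-5,4,4)  [lands on river]
river: ρ → (4,4,-5)
river: ρ → (-5,6,3)
river: ρ → (3,6,-5)
closes: descent 1, river 4
min |a| on river = 3

3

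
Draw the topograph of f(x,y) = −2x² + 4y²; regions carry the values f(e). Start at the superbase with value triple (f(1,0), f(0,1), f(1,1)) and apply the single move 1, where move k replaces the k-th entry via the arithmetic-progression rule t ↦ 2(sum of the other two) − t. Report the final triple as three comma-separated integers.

start (-2,4,2) = (f(1,0),f(0,1),f(1,1))
replace slot 1: 2·(4+2) − (-2) = 14 → (14,4,2)

14,4,2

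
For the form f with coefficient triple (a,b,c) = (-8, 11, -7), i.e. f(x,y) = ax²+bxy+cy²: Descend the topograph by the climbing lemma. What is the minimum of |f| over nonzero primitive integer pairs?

translate: b→5 (≡-11 mod 16), so (8,-11,7)→(8,5,4)
flip: (8,5,4)→(4,-5,8)
translate: b→3 (≡-5 mod 8), so (4,-5,8)→(4,3,7)
reduced (well bottom): (4,3,7) with a≤c, −a<b≤a
well minimum |f| = |-4| = 4 (negative-definite)

4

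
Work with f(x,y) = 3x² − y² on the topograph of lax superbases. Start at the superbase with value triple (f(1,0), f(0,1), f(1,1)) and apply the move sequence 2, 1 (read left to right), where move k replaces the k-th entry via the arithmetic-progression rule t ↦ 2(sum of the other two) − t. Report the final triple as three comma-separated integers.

start (3,-1,2) = (f(1,0),f(0,1),f(1,1))
replace slot 2: 2·(3+2) − (-1) = 11 → (3,11,2)
replace slot 1: 2·(11+2) − 3 = 23 → (23,11,2)

23,11,2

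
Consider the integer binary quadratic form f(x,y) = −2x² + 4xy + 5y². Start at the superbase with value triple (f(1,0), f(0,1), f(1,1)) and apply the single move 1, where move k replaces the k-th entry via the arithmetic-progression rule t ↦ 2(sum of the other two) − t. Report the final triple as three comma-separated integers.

start (-2,5,7) = (f(1,0),f(0,1),f(1,1))
replace slot 1: 2·(5+7) − (-2) = 26 → (26,5,7)

26,5,7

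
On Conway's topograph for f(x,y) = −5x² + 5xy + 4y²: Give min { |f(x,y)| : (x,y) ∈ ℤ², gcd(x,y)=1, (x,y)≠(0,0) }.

river: ρ → (4,3,-6)
river: ρ → (-6,9,1)
river: ρ → (1,9,-6)
river: ρ → (-6,3,4)
river: ρ → (4,5,-5)
river: ρ → (-5,5,4)
closes: descent 0, river 6
min |a| on river = 1

1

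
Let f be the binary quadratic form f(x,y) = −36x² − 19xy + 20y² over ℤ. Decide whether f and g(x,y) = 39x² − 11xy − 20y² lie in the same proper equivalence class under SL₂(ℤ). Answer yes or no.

D₁ = 3241, D₂ = 3241
river cycle of f (length 90): (20, 19, -36), (-36, 53, 3), (3, 55, -18), (-18, 53, 6), (6, 55, -9), (-9, 53, 12), (12, 43, -29), (-29, 15, 26), (26, 37, -18), (-18, 35, 28), … (80 more)
river cycle of g (length 90): (-20, 51, 8), (8, 45, -38), (-38, 31, 15), (15, 29, -40), (-40, 51, 4), (4, 53, -27), (-27, 55, 2), (2, 53, -54), (-54, 55, 1), (1, 55, -54), … (80 more)
cycles differ ⇒ inequivalent

no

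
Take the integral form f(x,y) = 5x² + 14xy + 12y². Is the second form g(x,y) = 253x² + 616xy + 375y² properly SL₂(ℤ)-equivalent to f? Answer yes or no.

D₁ = -44, D₂ = -44
f: translate: b→4 (≡14 mod 10), so (5,14,12)→(5,4,3)
f: flip: (5,4,3)→(3,-4,5)
f: translate: b→2 (≡-4 mod 6), so (3,-4,5)→(3,2,4)
f: reduced (well bottom): (3,2,4) with a≤c, −a<b≤a
g: translate: b→110 (≡616 mod 506), so (253,616,375)→(253,110,12)
g: flip: (253,110,12)→(12,-110,253)
g: translate: b→10 (≡-110 mod 24), so (12,-110,253)→(12,10,3)
g: flip: (12,10,3)→(3,-10,12)
g: translate: b→2 (≡-10 mod 6), so (3,-10,12)→(3,2,4)
g: reduced (well bottom): (3,2,4) with a≤c, −a<b≤a
reduced forms (3, 2, 4) vs (3, 2, 4) ⇒ equivalent

yes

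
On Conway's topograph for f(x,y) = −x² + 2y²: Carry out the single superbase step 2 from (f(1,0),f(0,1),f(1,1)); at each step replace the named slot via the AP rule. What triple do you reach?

start (-1,2,1) = (f(1,0),f(0,1),f(1,1))
replace slot 2: 2·((-1)+1) − 2 = -2 → (-1,-2,1)

-1,-2,1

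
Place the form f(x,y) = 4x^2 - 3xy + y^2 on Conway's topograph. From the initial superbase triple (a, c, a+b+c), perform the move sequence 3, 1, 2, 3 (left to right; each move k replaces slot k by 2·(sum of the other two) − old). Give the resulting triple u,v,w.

start (4,1,2) = (f(1,0),f(0,1),f(1,1))
replace slot 3: 2·(4+1) − 2 = 8 → (4,1,8)
replace slot 1: 2·(1+8) − 4 = 14 → (14,1,8)
replace slot 2: 2·(14+8) − 1 = 43 → (14,43,8)
replace slot 3: 2·(14+43) − 8 = 106 → (14,43,106)

14,43,106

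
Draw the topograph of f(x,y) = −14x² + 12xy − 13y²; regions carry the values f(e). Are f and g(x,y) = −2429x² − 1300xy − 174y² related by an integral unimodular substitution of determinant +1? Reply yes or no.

D₁ = -584, D₂ = -584
f is negative-definite; reduce −f:
−f: flip: (14,-12,13)→(13,12,14)
−f: reduced (well bottom): (13,12,14) with a≤c, −a<b≤a
flip sign back: reduced form of f is (-13,-12,-14)
g is negative-definite; reduce −g:
−g: flip: (2429,1300,174)→(174,-1300,2429)
−g: translate: b→92 (≡-1300 mod 348), so (174,-1300,2429)→(174,92,13)
−g: flip: (174,92,13)→(13,-92,174)
−g: translate: b→12 (≡-92 mod 26), so (13,-92,174)→(13,12,14)
−g: reduced (well bottom): (13,12,14) with a≤c, −a<b≤a
flip sign back: reduced form of g is (-13,-12,-14)
reduced forms (-13, -12, -14) vs (-13, -12, -14) ⇒ equivalent

yes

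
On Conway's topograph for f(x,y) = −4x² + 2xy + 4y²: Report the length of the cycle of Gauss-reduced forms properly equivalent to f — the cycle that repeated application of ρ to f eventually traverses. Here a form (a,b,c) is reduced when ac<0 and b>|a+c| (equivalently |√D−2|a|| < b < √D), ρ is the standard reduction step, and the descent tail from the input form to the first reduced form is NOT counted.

D = 68, ⌊√D⌋ = 8
river: ρ → (4,6,-2)
river: ρ → (-2,6,4)
river: ρ → (4,2,-4)
river: ρ → (-4,6,2)
river: ρ → (2,6,-4)
river: ρ → (-4,2,4)
ρ-cycle length = 6 (tail of 0 descent steps not counted)

6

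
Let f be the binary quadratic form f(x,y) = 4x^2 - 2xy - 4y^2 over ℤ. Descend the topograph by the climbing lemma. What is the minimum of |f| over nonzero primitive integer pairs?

descent: ρ → (-4,2,4)  [lands on river]
river: ρ → (4,6,-2)
river: ρ → (-2,6,4)
river: ρ → (4,2,-4)
river: ρ → (-4,6,2)
river: ρ → (2,6,-4)
closes: descent 1, river 6
min |a| on river = 2

2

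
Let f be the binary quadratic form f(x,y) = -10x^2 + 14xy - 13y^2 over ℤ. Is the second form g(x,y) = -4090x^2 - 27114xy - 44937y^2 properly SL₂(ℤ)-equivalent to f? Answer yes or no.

D₁ = -324, D₂ = -324
f is negative-definite; reduce −f:
−f: translate: b→6 (≡-14 mod 20), so (10,-14,13)→(10,6,9)
−f: flip: (10,6,9)→(9,-6,10)
−f: reduced (well bottom): (9,-6,10) with a≤c, −a<b≤a
flip sign back: reduced form of f is (-9,6,-10)
g is negative-definite; reduce −g:
−g: translate: b→2574 (≡27114 mod 8180), so (4090,27114,44937)→(4090,2574,405)
−g: flip: (4090,2574,405)→(405,-2574,4090)
−g: translate: b→-144 (≡-2574 mod 810), so (405,-2574,4090)→(405,-144,13)
−g: flip: (405,-144,13)→(13,144,405)
−g: translate: b→-12 (≡144 mod 26), so (13,144,405)→(13,-12,9)
−g: flip: (13,-12,9)→(9,12,13)
−g: translate: b→-6 (≡12 mod 18), so (9,12,13)→(9,-6,10)
−g: reduced (well bottom): (9,-6,10) with a≤c, −a<b≤a
flip sign back: reduced form of g is (-9,6,-10)
reduced forms (-9, 6, -10) vs (-9, 6, -10) ⇒ equivalent

yes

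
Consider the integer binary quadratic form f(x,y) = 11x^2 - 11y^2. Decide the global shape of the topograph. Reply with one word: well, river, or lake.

D = b²−4ac = 0² − 4·11·(-11) = 484
D = 22² is a perfect square ⇒ form factors over ℤ ⇒ lakes

lake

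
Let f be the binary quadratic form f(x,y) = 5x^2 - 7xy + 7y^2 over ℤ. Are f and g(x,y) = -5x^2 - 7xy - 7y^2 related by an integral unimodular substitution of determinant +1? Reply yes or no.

D₁ = -91, D₂ = -91
f: translate: b→3 (≡-7 mod 10), so (5,-7,7)→(5,3,5)
f: reduced (well bottom): (5,3,5) with a≤c, −a<b≤a
g is negative-definite; reduce −g:
−g: translate: b→-3 (≡7 mod 10), so (5,7,7)→(5,-3,5)
−g: flip: (5,-3,5)→(5,3,5)
−g: reduced (well bottom): (5,3,5) with a≤c, −a<b≤a
flip sign back: reduced form of g is (-5,-3,-5)
reduced forms (5, 3, 5) vs (-5, -3, -5) ⇒ inequivalent

no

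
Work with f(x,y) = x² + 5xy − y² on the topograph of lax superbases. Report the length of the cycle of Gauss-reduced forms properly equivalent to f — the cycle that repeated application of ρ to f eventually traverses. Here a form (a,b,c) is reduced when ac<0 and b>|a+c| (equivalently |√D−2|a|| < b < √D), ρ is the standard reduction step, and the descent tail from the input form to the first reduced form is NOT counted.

D = 29, ⌊√D⌋ = 5
river: ρ → (-1,5,1)
river: ρ → (1,5,-1)
ρ-cycle length = 2 (tail of 0 descent steps not counted)

2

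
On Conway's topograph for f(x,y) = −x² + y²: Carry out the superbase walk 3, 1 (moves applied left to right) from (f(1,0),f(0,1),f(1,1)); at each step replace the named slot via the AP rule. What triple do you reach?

start (-1,1,0) = (f(1,0),f(0,1),f(1,1))
replace slot 3: 2·((-1)+1) − 0 = 0 → (-1,1,0)
replace slot 1: 2·(1+0) − (-1) = 3 → (3,1,0)

3,1,0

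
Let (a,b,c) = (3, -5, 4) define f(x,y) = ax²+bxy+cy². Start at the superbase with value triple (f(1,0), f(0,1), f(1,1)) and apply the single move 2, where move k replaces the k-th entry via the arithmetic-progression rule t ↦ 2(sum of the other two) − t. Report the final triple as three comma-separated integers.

start (3,4,2) = (f(1,0),f(0,1),f(1,1))
replace slot 2: 2·(3+2) − 4 = 6 → (3,6,2)

3,6,2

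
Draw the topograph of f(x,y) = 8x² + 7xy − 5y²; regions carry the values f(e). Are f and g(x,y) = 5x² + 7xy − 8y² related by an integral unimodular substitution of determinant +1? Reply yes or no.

D₁ = 209, D₂ = 209
river cycle of f (length 12): (-5, 13, 2), (2, 11, -11), (-11, 11, 2), (2, 13, -5), (-5, 7, 8), (8, 9, -4), (-4, 7, 10), (10, 13, -1), (-1, 13, 10), (10, 7, -4), … (2 more)
river cycle of g (length 12): (-8, 9, 4), (4, 7, -10), (-10, 13, 1), (1, 13, -10), (-10, 7, 4), (4, 9, -8), (-8, 7, 5), (5, 13, -2), (-2, 11, 11), (11, 11, -2), … (2 more)
cycles differ ⇒ inequivalent

no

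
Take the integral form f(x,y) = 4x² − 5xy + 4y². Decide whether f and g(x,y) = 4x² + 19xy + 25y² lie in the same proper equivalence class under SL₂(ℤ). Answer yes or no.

D₁ = -39, D₂ = -39
f: translate: b→3 (≡-5 mod 8), so (4,-5,4)→(4,3,3)
f: flip: (4,3,3)→(3,-3,4)
f: translate: b→3 (≡-3 mod 6), so (3,-3,4)→(3,3,4)
f: reduced (well bottom): (3,3,4) with a≤c, −a<b≤a
g: translate: b→3 (≡19 mod 8), so (4,19,25)→(4,3,3)
g: flip: (4,3,3)→(3,-3,4)
g: translate: b→3 (≡-3 mod 6), so (3,-3,4)→(3,3,4)
g: reduced (well bottom): (3,3,4) with a≤c, −a<b≤a
reduced forms (3, 3, 4) vs (3, 3, 4) ⇒ equivalent

yes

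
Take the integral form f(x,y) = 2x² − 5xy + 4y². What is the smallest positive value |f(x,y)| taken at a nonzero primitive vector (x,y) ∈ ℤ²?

translate: b→-1 (≡-5 mod 4), so (2,-5,4)→(2,-1,1)
flip: (2,-1,1)→(1,1,2)
reduced (well bottom): (1,1,2) with a≤c, −a<b≤a
well minimum = a = 1

1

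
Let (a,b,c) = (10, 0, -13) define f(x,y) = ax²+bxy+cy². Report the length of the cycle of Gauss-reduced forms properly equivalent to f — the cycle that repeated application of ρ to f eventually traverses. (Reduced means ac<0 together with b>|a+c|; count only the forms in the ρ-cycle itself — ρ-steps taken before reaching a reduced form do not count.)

D = 520, ⌊√D⌋ = 22
descent: ρ → (-13,0,10)
descent: ρ → (10,20,-3)  [lands on river]
river: ρ → (-3,22,3)
river: ρ → (3,20,-10)
river: ρ → (-10,20,3)
river: ρ → (3,22,-3)
river: ρ → (-3,20,10)
ρ-cycle length = 6 (tail of 2 descent steps not counted)

6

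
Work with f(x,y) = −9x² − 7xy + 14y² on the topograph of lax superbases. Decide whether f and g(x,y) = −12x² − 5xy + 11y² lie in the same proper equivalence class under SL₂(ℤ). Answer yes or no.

D₁ = 553, D₂ = 553
river cycle of f (length 26): (14, 7, -9), (-9, 11, 12), (12, 13, -8), (-8, 19, 6), (6, 17, -11), (-11, 5, 12), (12, 19, -4), (-4, 21, 7), (7, 21, -4), (-4, 19, 12), … (16 more)
river cycle of g (length 26): (11, 5, -12), (-12, 19, 4), (4, 21, -7), (-7, 21, 4), (4, 19, -12), (-12, 5, 11), (11, 17, -6), (-6, 19, 8), (8, 13, -12), (-12, 11, 9), … (16 more)
cycles differ ⇒ inequivalent

no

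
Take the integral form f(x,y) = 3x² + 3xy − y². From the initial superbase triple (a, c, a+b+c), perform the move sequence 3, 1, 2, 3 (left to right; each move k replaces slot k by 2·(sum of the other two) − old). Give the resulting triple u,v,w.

start (3,-1,5) = (f(1,0),f(0,1),f(1,1))
replace slot 3: 2·(3+(-1)) − 5 = -1 → (3,-1,-1)
replace slot 1: 2·((-1)+(-1)) − 3 = -7 → (-7,-1,-1)
replace slot 2: 2·((-7)+(-1)) − (-1) = -15 → (-7,-15,-1)
replace slot 3: 2·((-7)+(-15)) − (-1) = -43 → (-7,-15,-43)

-7,-15,-43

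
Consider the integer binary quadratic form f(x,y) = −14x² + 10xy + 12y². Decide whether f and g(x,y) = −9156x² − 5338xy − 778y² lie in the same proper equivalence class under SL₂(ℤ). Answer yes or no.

D₁ = 772, D₂ = 772
river cycle of f (length 30): (12, 14, -12), (-12, 10, 14), (14, 18, -8), (-8, 14, 18), (18, 22, -4), (-4, 26, 6), (6, 22, -12), (-12, 26, 2), (2, 26, -12), (-12, 22, 6), … (20 more)
river cycle of g (length 30): (-14, 10, 12), (12, 14, -12), (-12, 10, 14), (14, 18, -8), (-8, 14, 18), (18, 22, -4), (-4, 26, 6), (6, 22, -12), (-12, 26, 2), (2, 26, -12), … (20 more)
cycles coincide ⇒ equivalent

yes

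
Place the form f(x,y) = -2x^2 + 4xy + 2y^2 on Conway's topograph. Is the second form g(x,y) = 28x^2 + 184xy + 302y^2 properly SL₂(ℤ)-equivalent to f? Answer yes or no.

D₁ = 32, D₂ = 32
river cycle of f (length 2): (2, 4, -2), (-2, 4, 2)
river cycle of g (length 2): (2, 4, -2), (-2, 4, 2)
cycles coincide ⇒ equivalent

yes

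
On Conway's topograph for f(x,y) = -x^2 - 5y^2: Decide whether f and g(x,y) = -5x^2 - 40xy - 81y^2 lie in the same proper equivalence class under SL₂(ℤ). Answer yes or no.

D₁ = -20, D₂ = -20
f is negative-definite; reduce −f:
−f: reduced (well bottom): (1,0,5) with a≤c, −a<b≤a
flip sign back: reduced form of f is (-1,0,-5)
g is negative-definite; reduce −g:
−g: translate: b→0 (≡40 mod 10), so (5,40,81)→(5,0,1)
−g: flip: (5,0,1)→(1,0,5)
−g: reduced (well bottom): (1,0,5) with a≤c, −a<b≤a
flip sign back: reduced form of g is (-1,0,-5)
reduced forms (-1, 0, -5) vs (-1, 0, -5) ⇒ equivalent

yes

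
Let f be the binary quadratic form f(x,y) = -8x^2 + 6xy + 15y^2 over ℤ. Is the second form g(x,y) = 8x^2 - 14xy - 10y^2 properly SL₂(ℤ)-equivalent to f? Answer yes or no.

D₁ = 516, D₂ = 516
river cycle of f (length 10): (-8, 22, 1), (1, 22, -8), (-8, 10, 13), (13, 16, -5), (-5, 14, 16), (16, 18, -3), (-3, 18, 16), (16, 14, -5), (-5, 16, 13), (13, 10, -8)
river cycle of g (length 10): (-10, 14, 8), (8, 18, -6), (-6, 18, 8), (8, 14, -10), (-10, 6, 12), (12, 18, -4), (-4, 22, 2), (2, 22, -4), (-4, 18, 12), (12, 6, -10)
cycles differ ⇒ inequivalent

no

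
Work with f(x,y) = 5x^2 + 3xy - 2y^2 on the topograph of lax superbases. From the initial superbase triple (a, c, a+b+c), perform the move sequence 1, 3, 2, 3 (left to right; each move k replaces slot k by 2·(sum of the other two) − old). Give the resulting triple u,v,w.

start (5,-2,6) = (f(1,0),f(0,1),f(1,1))
replace slot 1: 2·((-2)+6) − 5 = 3 → (3,-2,6)
replace slot 3: 2·(3+(-2)) − 6 = -4 → (3,-2,-4)
replace slot 2: 2·(3+(-4)) − (-2) = 0 → (3,0,-4)
replace slot 3: 2·(3+0) − (-4) = 10 → (3,0,10)

3,0,10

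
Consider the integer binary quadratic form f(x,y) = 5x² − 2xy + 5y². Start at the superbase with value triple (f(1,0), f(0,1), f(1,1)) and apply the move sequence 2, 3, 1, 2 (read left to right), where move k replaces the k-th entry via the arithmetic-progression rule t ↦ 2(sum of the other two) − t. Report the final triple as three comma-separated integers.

start (5,5,8) = (f(1,0),f(0,1),f(1,1))
replace slot 2: 2·(5+8) − 5 = 21 → (5,21,8)
replace slot 3: 2·(5+21) − 8 = 44 → (5,21,44)
replace slot 1: 2·(21+44) − 5 = 125 → (125,21,44)
replace slot 2: 2·(125+44) − 21 = 317 → (125,317,44)

125,317,44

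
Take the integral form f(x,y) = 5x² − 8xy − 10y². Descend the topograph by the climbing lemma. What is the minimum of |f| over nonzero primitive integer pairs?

descent: ρ → (-10,8,5)  [lands on river]
river: ρ → (5,12,-6)
river: ρ → (-6,12,5)
river: ρ → (5,8,-10)
river: ρ → (-10,12,3)
river: ρ → (3,12,-10)
closes: descent 1, river 6
min |a| on river = 3

3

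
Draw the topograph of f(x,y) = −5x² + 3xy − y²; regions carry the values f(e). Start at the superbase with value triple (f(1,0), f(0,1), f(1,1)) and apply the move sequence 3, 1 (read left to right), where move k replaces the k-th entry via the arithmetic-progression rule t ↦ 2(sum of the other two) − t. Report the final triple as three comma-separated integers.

start (-5,-1,-3) = (f(1,0),f(0,1),f(1,1))
replace slot 3: 2·((-5)+(-1)) − (-3) = -9 → (-5,-1,-9)
replace slot 1: 2·((-1)+(-9)) − (-5) = -15 → (-15,-1,-9)

-15,-1,-9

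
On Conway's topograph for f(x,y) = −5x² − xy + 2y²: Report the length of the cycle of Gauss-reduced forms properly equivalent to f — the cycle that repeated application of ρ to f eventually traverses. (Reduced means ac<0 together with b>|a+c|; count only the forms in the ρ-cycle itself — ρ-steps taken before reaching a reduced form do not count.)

D = 41, ⌊√D⌋ = 6
descent: ρ → (2,5,-2)  [lands on river]
river: ρ → (-2,3,4)
river: ρ → (4,5,-1)
river: ρ → (-1,5,4)
river: ρ → (4,3,-2)
river: ρ → (-2,5,2)
river: ρ → (2,3,-4)
river: ρ → (-4,5,1)
river: ρ → (1,5,-4)
river: ρ → (-4,3,2)
ρ-cycle length = 10 (tail of 1 descent step not counted)

10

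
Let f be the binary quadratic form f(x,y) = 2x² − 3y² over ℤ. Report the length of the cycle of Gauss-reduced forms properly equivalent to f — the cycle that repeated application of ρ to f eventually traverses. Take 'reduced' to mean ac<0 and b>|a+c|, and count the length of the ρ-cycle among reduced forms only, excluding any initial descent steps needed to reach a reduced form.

D = 24, ⌊√D⌋ = 4
descent: ρ → (-3,0,2)
descent: ρ → (2,4,-1)  [lands on river]
river: ρ → (-1,4,2)
ρ-cycle length = 2 (tail of 2 descent steps not counted)

2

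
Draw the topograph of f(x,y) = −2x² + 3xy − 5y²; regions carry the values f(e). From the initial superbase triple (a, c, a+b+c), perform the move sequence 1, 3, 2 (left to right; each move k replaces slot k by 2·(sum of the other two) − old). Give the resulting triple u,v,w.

start (-2,-5,-4) = (f(1,0),f(0,1),f(1,1))
replace slot 1: 2·((-5)+(-4)) − (-2) = -16 → (-16,-5,-4)
replace slot 3: 2·((-16)+(-5)) − (-4) = -38 → (-16,-5,-38)
replace slot 2: 2·((-16)+(-38)) − (-5) = -103 → (-16,-103,-38)

-16,-103,-38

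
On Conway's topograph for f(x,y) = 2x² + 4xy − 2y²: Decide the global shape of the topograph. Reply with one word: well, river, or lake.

D = b²−4ac = 4² − 4·2·(-2) = 32
D > 0 non-square ⇒ indefinite ⇒ periodic river

river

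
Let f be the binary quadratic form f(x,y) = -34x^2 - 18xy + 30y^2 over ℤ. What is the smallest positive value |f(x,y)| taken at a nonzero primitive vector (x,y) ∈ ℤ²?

descent: ρ → (30,18,-34)  [lands on river]
river: ρ → (-34,50,14)
river: ρ → (14,62,-10)
river: ρ → (-10,58,26)
river: ρ → (26,46,-22)
river: ρ → (-22,42,30)
closes: descent 1, river 6
min |a| on river = 10

10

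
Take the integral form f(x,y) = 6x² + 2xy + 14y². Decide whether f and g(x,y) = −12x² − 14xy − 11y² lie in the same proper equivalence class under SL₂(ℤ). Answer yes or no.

D₁ = -332, D₂ = -332
f: reduced (well bottom): (6,2,14) with a≤c, −a<b≤a
g is negative-definite; reduce −g:
−g: translate: b→-10 (≡14 mod 24), so (12,14,11)→(12,-10,9)
−g: flip: (12,-10,9)→(9,10,12)
−g: translate: b→-8 (≡10 mod 18), so (9,10,12)→(9,-8,11)
−g: reduced (well bottom): (9,-8,11) with a≤c, −a<b≤a
flip sign back: reduced form of g is (-9,8,-11)
reduced forms (6, 2, 14) vs (-9, 8, -11) ⇒ inequivalent

no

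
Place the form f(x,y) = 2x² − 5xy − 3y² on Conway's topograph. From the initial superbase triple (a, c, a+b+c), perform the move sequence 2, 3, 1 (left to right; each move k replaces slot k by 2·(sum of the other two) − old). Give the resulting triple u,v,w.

start (2,-3,-6) = (f(1,0),f(0,1),f(1,1))
replace slot 2: 2·(2+(-6)) − (-3) = -5 → (2,-5,-6)
replace slot 3: 2·(2+(-5)) − (-6) = 0 → (2,-5,0)
replace slot 1: 2·((-5)+0) − 2 = -12 → (-12,-5,0)

-12,-5,0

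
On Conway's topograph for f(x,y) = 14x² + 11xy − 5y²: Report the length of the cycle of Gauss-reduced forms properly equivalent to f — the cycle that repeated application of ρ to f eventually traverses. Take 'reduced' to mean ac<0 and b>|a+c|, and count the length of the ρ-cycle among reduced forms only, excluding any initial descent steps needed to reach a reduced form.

D = 401, ⌊√D⌋ = 20
river: ρ → (-5,19,2)
river: ρ → (2,17,-14)
river: ρ → (-14,11,5)
river: ρ → (5,19,-2)
river: ρ → (-2,17,14)
river: ρ → (14,11,-5)
ρ-cycle length = 6 (tail of 0 descent steps not counted)

6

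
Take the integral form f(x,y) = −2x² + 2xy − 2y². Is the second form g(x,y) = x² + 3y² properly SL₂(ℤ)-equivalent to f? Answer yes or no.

D₁ = -12, D₂ = -12
f is negative-definite; reduce −f:
−f: translate: b→2 (≡-2 mod 4), so (2,-2,2)→(2,2,2)
−f: reduced (well bottom): (2,2,2) with a≤c, −a<b≤a
flip sign back: reduced form of f is (-2,-2,-2)
g: reduced (well bottom): (1,0,3) with a≤c, −a<b≤a
reduced forms (-2, -2, -2) vs (1, 0, 3) ⇒ inequivalent

no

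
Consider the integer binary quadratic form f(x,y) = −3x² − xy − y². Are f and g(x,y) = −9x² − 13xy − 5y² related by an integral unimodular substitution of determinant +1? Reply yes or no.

D₁ = -11, D₂ = -11
f is negative-definite; reduce −f:
−f: flip: (3,1,1)→(1,-1,3)
−f: translate: b→1 (≡-1 mod 2), so (1,-1,3)→(1,1,3)
−f: reduced (well bottom): (1,1,3) with a≤c, −a<b≤a
flip sign back: reduced form of f is (-1,-1,-3)
g is negative-definite; reduce −g:
−g: translate: b→-5 (≡13 mod 18), so (9,13,5)→(9,-5,1)
−g: flip: (9,-5,1)→(1,5,9)
−g: translate: b→1 (≡5 mod 2), so (1,5,9)→(1,1,3)
−g: reduced (well bottom): (1,1,3) with a≤c, −a<b≤a
flip sign back: reduced form of g is (-1,-1,-3)
reduced forms (-1, -1, -3) vs (-1, -1, -3) ⇒ equivalent

yes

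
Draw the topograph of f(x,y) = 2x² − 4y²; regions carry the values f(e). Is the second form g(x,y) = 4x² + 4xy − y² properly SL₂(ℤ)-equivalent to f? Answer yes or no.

D₁ = 32, D₂ = 32
river cycle of f (length 2): (2, 4, -2), (-2, 4, 2)
river cycle of g (length 2): (-1, 4, 4), (4, 4, -1)
cycles differ ⇒ inequivalent

no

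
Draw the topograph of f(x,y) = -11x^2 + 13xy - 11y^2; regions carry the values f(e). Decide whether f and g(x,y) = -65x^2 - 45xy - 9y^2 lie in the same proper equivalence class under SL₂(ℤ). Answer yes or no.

D₁ = -315, D₂ = -315
f is negative-definite; reduce −f:
−f: translate: b→9 (≡-13 mod 22), so (11,-13,11)→(11,9,9)
−f: flip: (11,9,9)→(9,-9,11)
−f: translate: b→9 (≡-9 mod 18), so (9,-9,11)→(9,9,11)
−f: reduced (well bottom): (9,9,11) with a≤c, −a<b≤a
flip sign back: reduced form of f is (-9,-9,-11)
g is negative-definite; reduce −g:
−g: flip: (65,45,9)→(9,-45,65)
−g: translate: b→9 (≡-45 mod 18), so (9,-45,65)→(9,9,11)
−g: reduced (well bottom): (9,9,11) with a≤c, −a<b≤a
flip sign back: reduced form of g is (-9,-9,-11)
reduced forms (-9, -9, -11) vs (-9, -9, -11) ⇒ equivalent

yes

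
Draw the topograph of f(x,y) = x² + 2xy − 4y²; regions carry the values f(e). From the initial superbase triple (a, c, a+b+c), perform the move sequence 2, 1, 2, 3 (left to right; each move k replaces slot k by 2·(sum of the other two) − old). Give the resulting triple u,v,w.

start (1,-4,-1) = (f(1,0),f(0,1),f(1,1))
replace slot 2: 2·(1+(-1)) − (-4) = 4 → (1,4,-1)
replace slot 1: 2·(4+(-1)) − 1 = 5 → (5,4,-1)
replace slot 2: 2·(5+(-1)) − 4 = 4 → (5,4,-1)
replace slot 3: 2·(5+4) − (-1) = 19 → (5,4,19)

5,4,19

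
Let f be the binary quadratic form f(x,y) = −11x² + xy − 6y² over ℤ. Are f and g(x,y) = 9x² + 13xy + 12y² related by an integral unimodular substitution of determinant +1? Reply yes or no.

D₁ = -263, D₂ = -263
f is negative-definite; reduce −f:
−f: flip: (11,-1,6)→(6,1,11)
−f: reduced (well bottom): (6,1,11) with a≤c, −a<b≤a
flip sign back: reduced form of f is (-6,-1,-11)
g: translate: b→-5 (≡13 mod 18), so (9,13,12)→(9,-5,8)
g: flip: (9,-5,8)→(8,5,9)
g: reduced (well bottom): (8,5,9) with a≤c, −a<b≤a
reduced forms (-6, -1, -11) vs (8, 5, 9) ⇒ inequivalent

no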